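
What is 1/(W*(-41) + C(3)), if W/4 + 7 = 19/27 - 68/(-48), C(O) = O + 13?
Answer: 27/22039 ≈ 0.0012251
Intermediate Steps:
C(O) = 13 + O
W = -527/27 (W = -28 + 4*(19/27 - 68/(-48)) = -28 + 4*(19*(1/27) - 68*(-1/48)) = -28 + 4*(19/27 + 17/12) = -28 + 4*(229/108) = -28 + 229/27 = -527/27 ≈ -19.519)
1/(W*(-41) + C(3)) = 1/(-527/27*(-41) + (13 + 3)) = 1/(21607/27 + 16) = 1/(22039/27) = 27/22039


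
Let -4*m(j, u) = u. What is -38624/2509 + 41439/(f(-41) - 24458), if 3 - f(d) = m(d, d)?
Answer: -4195665068/245533249 ≈ -17.088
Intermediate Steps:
m(j, u) = -u/4
f(d) = 3 + d/4 (f(d) = 3 - (-1)*d/4 = 3 + d/4)
-38624/2509 + 41439/(f(-41) - 24458) = -38624/2509 + 41439/((3 + (¼)*(-41)) - 24458) = -38624*1/2509 + 41439/((3 - 41/4) - 24458) = -38624/2509 + 41439/(-29/4 - 24458) = -38624/2509 + 41439/(-97861/4) = -38624/2509 + 41439*(-4/97861) = -38624/2509 - 165756/97861 = -4195665068/245533249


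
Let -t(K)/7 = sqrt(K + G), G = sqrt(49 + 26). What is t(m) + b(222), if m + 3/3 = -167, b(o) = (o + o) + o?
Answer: 666 - 7*sqrt(-168 + 5*sqrt(3)) ≈ 666.0 - 88.361*I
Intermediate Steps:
b(o) = 3*o (b(o) = 2*o + o = 3*o)
G = 5*sqrt(3) (G = sqrt(75) = 5*sqrt(3) ≈ 8.6602)
m = -168 (m = -1 - 167 = -168)
t(K) = -7*sqrt(K + 5*sqrt(3))
t(m) + b(222) = -7*sqrt(-168 + 5*sqrt(3)) + 3*222 = -7*sqrt(-168 + 5*sqrt(3)) + 666 = 666 - 7*sqrt(-168 + 5*sqrt(3))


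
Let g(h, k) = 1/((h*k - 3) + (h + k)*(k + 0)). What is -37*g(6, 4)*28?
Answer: -1036/61 ≈ -16.984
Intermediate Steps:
g(h, k) = 1/(-3 + h*k + k*(h + k)) (g(h, k) = 1/((-3 + h*k) + (h + k)*k) = 1/((-3 + h*k) + k*(h + k)) = 1/(-3 + h*k + k*(h + k)))
-37*g(6, 4)*28 = -37/(-3 + 4**2 + 2*6*4)*28 = -37/(-3 + 16 + 48)*28 = -37/61*28 = -1036/61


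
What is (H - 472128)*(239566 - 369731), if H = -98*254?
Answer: 64694608300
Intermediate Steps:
H = -24892
(H - 472128)*(239566 - 369731) = (-24892 - 472128)*(239566 - 369731) = -497020*(-130165) = 64694608300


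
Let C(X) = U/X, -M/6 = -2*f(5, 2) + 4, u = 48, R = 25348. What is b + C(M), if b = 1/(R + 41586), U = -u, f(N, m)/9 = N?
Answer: -267693/2878162 ≈ -0.093008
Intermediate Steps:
f(N, m) = 9*N
M = 516 (M = -6*(-18*5 + 4) = -6*(-2*45 + 4) = -6*(-90 + 4) = -6*(-86) = 516)
U = -48 (U = -1*48 = -48)
C(X) = -48/X
b = 1/66934 (b = 1/(25348 + 41586) = 1/66934 ≈ 1.4940e-5)
b + C(M) = 1/66934 - 48/516 = 1/66934 - 48*1/516 = 1/66934 - 4/43 = -267693/2878162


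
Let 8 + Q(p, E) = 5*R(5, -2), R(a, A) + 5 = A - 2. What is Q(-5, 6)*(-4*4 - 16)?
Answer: 1696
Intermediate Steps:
R(a, A) = -7 + A (R(a, A) = -5 + (A - 2) = -5 + (-2 + A) = -7 + A)
Q(p, E) = -53 (Q(p, E) = -8 + 5*(-7 - 2) = -8 + 5*(-9) = -8 - 45 = -53)
Q(-5, 6)*(-4*4 - 16) = -53*(-4*4 - 16) = -53*(-16 - 16) = -53*(-32) = 1696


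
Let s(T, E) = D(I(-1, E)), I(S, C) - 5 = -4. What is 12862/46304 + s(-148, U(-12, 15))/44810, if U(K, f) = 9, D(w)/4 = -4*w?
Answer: 143901339/518720560 ≈ 0.27742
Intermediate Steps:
I(S, C) = 1 (I(S, C) = 5 - 4 = 1)
D(w) = -16*w (D(w) = 4*(-4*w) = -16*w)
s(T, E) = -16 (s(T, E) = -16*1 = -16)
12862/46304 + s(-148, U(-12, 15))/44810 = 12862/46304 - 16/44810 = 12862*(1/46304) - 16*1/44810 = 6431/23152 - 8/22405 = 143901339/518720560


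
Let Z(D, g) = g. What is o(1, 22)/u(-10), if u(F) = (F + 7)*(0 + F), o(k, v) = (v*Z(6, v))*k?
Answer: 242/15 ≈ 16.133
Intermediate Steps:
o(k, v) = k*v² (o(k, v) = (v*v)*k = v²*k = k*v²)
u(F) = F*(7 + F) (u(F) = (7 + F)*F = F*(7 + F))
o(1, 22)/u(-10) = (1*22²)/((-10*(7 - 10))) = (1*484)/((-10*(-3))) = 484/30 = 484*(1/30) = 242/15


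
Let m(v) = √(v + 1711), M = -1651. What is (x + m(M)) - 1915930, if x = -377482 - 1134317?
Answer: -3427729 + 2*√15 ≈ -3.4277e+6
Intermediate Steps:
x = -1511799
m(v) = √(1711 + v)
(x + m(M)) - 1915930 = (-1511799 + √(1711 - 1651)) - 1915930 = (-1511799 + √60) - 1915930 = (-1511799 + 2*√15) - 1915930 = -3427729 + 2*√15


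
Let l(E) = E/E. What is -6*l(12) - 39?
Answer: -45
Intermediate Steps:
l(E) = 1
-6*l(12) - 39 = -6*1 - 39 = -6 - 39 = -45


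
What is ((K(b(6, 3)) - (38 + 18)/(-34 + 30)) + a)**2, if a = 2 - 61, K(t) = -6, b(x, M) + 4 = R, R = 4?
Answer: 2601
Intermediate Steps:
b(x, M) = 0 (b(x, M) = -4 + 4 = 0)
a = -59
((K(b(6, 3)) - (38 + 18)/(-34 + 30)) + a)**2 = ((-6 - (38 + 18)/(-34 + 30)) - 59)**2 = ((-6 - 56/(-4)) - 59)**2 = ((-6 - 56*(-1)/4) - 59)**2 = ((-6 - 1*(-14)) - 59)**2 = ((-6 + 14) - 59)**2 = (8 - 59)**2 = (-51)**2 = 2601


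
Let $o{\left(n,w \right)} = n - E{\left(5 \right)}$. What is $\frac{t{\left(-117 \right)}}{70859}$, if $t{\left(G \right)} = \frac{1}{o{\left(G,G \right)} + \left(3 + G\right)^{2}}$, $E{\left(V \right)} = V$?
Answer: $\frac{1}{912238766} \approx 1.0962 \cdot 10^{-9}$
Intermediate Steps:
$o{\left(n,w \right)} = -5 + n$ ($o{\left(n,w \right)} = n - 5 = -5 + n$)
$t{\left(G \right)} = \frac{1}{-5 + G + \left(3 + G\right)^{2}}$ ($t{\left(G \right)} = \frac{1}{\left(-5 + G\right) + \left(3 + G\right)^{2}} = \frac{1}{-5 + G + \left(3 + G\right)^{2}}$)
$\frac{t{\left(-117 \right)}}{70859} = \frac{1}{\left(-5 - 117 + \left(3 - 117\right)^{2}\right) 70859} = \frac{1}{-5 - 117 + \left(-114\right)^{2}} \cdot \frac{1}{70859} = \frac{1}{-5 - 117 + 12996} \cdot \frac{1}{70859} = \frac{1}{12874} \cdot \frac{1}{70859} = \frac{1}{912238766}$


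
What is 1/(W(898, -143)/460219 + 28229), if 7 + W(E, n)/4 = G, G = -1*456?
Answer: 460219/12991520299 ≈ 3.5425e-5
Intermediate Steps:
G = -456
W(E, n) = -1852 (W(E, n) = -28 + 4*(-456) = -28 - 1824 = -1852)
1/(W(898, -143)/460219 + 28229) = 1/(-1852/460219 + 28229) = 1/(12991520299/460219) = 460219/12991520299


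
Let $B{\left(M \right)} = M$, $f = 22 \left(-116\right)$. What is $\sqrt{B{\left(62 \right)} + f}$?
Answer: $i \sqrt{2490} \approx 49.9 i$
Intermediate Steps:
$f = -2552$
$\sqrt{B{\left(62 \right)} + f} = \sqrt{62 - 2552} = \sqrt{-2490} = i \sqrt{2490}$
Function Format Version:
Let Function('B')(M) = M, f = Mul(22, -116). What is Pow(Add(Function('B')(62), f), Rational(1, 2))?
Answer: Mul(I, Pow(2490, Rational(1, 2))) ≈ Mul(49.900, I)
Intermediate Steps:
f = -2552
Pow(Add(Function('B')(62), f), Rational(1, 2)) = Pow(Add(62, -2552), Rational(1, 2)) = Pow(-2490, Rational(1, 2)) = Mul(I, Pow(2490, Rational(1, 2)))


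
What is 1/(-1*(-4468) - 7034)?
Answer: -1/2566 ≈ -0.00038971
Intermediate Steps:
1/(-1*(-4468) - 7034) = 1/(4468 - 7034) = 1/(-2566) = -1/2566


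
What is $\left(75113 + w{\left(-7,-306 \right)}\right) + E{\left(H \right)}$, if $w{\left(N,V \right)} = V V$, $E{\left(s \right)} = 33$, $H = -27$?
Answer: $168782$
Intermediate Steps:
$w{\left(N,V \right)} = V^{2}$
$\left(75113 + w{\left(-7,-306 \right)}\right) + E{\left(H \right)} = \left(75113 + \left(-306\right)^{2}\right) + 33 = \left(75113 + 93636\right) + 33 = 168749 + 33 = 168782$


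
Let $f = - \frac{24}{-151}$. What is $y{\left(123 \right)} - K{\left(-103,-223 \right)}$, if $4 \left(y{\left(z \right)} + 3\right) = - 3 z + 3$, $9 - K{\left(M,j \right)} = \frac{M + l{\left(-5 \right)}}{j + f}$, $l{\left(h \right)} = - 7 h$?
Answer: $- \frac{6944807}{67298} \approx -103.19$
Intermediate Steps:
$f = \frac{24}{151}$ ($f = \left(-24\right) \left(- \frac{1}{151}\right) = \frac{24}{151} \approx 0.15894$)
$K{\left(M,j \right)} = 9 - \frac{35 + M}{\frac{24}{151} + j}$ ($K{\left(M,j \right)} = 9 - \frac{M - -35}{j + \frac{24}{151}} = 9 - \frac{M + 35}{\frac{24}{151} + j} = 9 - \frac{35 + M}{\frac{24}{151} + j}$)
$y{\left(z \right)} = - \frac{9}{4} - \frac{3 z}{4}$ ($y{\left(z \right)} = -3 + \frac{- 3 z + 3}{4} = -3 + \frac{3 - 3 z}{4} = -3 - \left(- \frac{3}{4} + \frac{3 z}{4}\right) = - \frac{9}{4} - \frac{3 z}{4}$)
$y{\left(123 \right)} - K{\left(-103,-223 \right)} = \left(- \frac{9}{4} - \frac{369}{4}\right) - \frac{-5069 - -15553 + 1359 \left(-223\right)}{24 + 151 \left(-223\right)} = \left(- \frac{9}{4} - \frac{369}{4}\right) - \frac{-5069 + 15553 - 303057}{24 - 33673} = - \frac{189}{2} - \frac{1}{-33649} \left(-292573\right) = - \frac{189}{2} - \left(- \frac{1}{33649}\right) \left(-292573\right) = - \frac{189}{2} - \frac{292573}{33649} = - \frac{6944807}{67298}$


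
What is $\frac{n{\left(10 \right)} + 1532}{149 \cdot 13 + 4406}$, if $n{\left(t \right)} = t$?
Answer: $\frac{1542}{6343} \approx 0.2431$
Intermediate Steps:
$\frac{n{\left(10 \right)} + 1532}{149 \cdot 13 + 4406} = \frac{10 + 1532}{149 \cdot 13 + 4406} = \frac{1542}{1937 + 4406} = \frac{1542}{6343}$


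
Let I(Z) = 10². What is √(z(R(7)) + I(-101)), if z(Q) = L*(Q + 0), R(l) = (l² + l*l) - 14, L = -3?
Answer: 2*I*√38 ≈ 12.329*I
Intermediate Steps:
I(Z) = 100
R(l) = -14 + 2*l² (R(l) = (l² + l²) - 14 = 2*l² - 14 = -14 + 2*l²)
z(Q) = -3*Q (z(Q) = -3*(Q + 0) = -3*Q)
√(z(R(7)) + I(-101)) = √(-3*(-14 + 2*7²) + 100) = √(-3*(-14 + 2*49) + 100) = √(-3*(-14 + 98) + 100) = √(-3*84 + 100) = √(-252 + 100) = √(-152) = 2*I*√38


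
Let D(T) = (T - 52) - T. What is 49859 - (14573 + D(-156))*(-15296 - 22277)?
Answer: 545647392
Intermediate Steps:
D(T) = -52 (D(T) = (-52 + T) - T = -52)
49859 - (14573 + D(-156))*(-15296 - 22277) = 49859 - (14573 - 52)*(-15296 - 22277) = 49859 - 14521*(-37573) = 49859 - 1*(-545597533) = 49859 + 545597533 = 545647392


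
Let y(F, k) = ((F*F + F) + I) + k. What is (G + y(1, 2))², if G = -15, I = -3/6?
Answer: 529/4 ≈ 132.25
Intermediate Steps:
I = -½ (I = -3*⅙ = -½ ≈ -0.50000)
y(F, k) = -½ + F + k + F² (y(F, k) = ((F*F + F) - ½) + k = ((F² + F) - ½) + k = ((F + F²) - ½) + k = (-½ + F + F²) + k = -½ + F + k + F²)
(G + y(1, 2))² = (-15 + (-½ + 1 + 2 + 1²))² = (-15 + (-½ + 1 + 2 + 1))² = (-15 + 7/2)² = (-23/2)² = 529/4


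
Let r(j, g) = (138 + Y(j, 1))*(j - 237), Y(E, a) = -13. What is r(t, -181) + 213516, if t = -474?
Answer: 124641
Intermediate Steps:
r(j, g) = -29625 + 125*j (r(j, g) = (138 - 13)*(j - 237) = 125*(-237 + j) = -29625 + 125*j)
r(t, -181) + 213516 = (-29625 + 125*(-474)) + 213516 = (-29625 - 59250) + 213516 = -88875 + 213516 = 124641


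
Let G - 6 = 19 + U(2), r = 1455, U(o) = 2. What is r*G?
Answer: 39285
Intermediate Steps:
G = 27 (G = 6 + (19 + 2) = 6 + 21 = 27)
r*G = 1455*27 = 39285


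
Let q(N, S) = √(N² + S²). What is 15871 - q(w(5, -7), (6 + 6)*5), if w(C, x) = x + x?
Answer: 15871 - 2*√949 ≈ 15809.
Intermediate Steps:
w(C, x) = 2*x
15871 - q(w(5, -7), (6 + 6)*5) = 15871 - √((2*(-7))² + ((6 + 6)*5)²) = 15871 - √((-14)² + (12*5)²) = 15871 - √(196 + 60²) = 15871 - √(196 + 3600) = 15871 - √3796 = 15871 - 2*√949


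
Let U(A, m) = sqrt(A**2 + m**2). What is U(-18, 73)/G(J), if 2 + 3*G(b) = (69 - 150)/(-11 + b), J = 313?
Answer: -906*sqrt(5653)/685 ≈ -99.444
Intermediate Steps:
G(b) = -2/3 - 27/(-11 + b) (G(b) = -2/3 + ((69 - 150)/(-11 + b))/3 = -2/3 + (-81/(-11 + b))/3 = -2/3 - 27/(-11 + b))
U(-18, 73)/G(J) = sqrt((-18)**2 + 73**2)/(((-59 - 2*313)/(3*(-11 + 313)))) = sqrt(324 + 5329)/(((1/3)*(-59 - 626)/302)) = sqrt(5653)/(((1/3)*(1/302)*(-685))) = sqrt(5653)/(-685/906) = sqrt(5653)*(-906/685) = -906*sqrt(5653)/685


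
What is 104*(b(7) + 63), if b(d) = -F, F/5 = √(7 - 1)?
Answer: 6552 - 520*√6 ≈ 5278.3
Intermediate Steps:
F = 5*√6 (F = 5*√(7 - 1) = 5*√6 ≈ 12.247)
b(d) = -5*√6
104*(b(7) + 63) = 104*(-5*√6 + 63) = 104*(63 - 5*√6) = 6552 - 520*√6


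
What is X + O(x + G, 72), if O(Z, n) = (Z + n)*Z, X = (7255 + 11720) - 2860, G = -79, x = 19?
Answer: 15395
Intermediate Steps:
X = 16115 (X = 18975 - 2860 = 16115)
O(Z, n) = Z*(Z + n)
X + O(x + G, 72) = 16115 + (19 - 79)*((19 - 79) + 72) = 16115 - 60*(-60 + 72) = 16115 - 60*12 = 16115 - 720 = 15395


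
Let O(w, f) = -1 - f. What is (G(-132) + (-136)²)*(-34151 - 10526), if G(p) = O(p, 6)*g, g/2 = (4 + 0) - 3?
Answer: -825720314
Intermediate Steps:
g = 2 (g = 2*((4 + 0) - 3) = 2*(4 - 3) = 2*1 = 2)
G(p) = -14 (G(p) = (-1 - 1*6)*2 = (-1 - 6)*2 = -7*2 = -14)
(G(-132) + (-136)²)*(-34151 - 10526) = (-14 + (-136)²)*(-34151 - 10526) = (-14 + 18496)*(-44677) = 18482*(-44677) = -825720314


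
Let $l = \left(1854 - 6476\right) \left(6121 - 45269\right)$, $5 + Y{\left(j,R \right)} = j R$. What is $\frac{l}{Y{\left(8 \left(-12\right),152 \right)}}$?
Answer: $- \frac{180942056}{14597} \approx -12396.0$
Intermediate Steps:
$Y{\left(j,R \right)} = -5 + R j$ ($Y{\left(j,R \right)} = -5 + j R = -5 + R j$)
$l = 180942056$ ($l = \left(-4622\right) \left(-39148\right) = 180942056$)
$\frac{l}{Y{\left(8 \left(-12\right),152 \right)}} = \frac{180942056}{-5 + 152 \cdot 8 \left(-12\right)} = \frac{180942056}{-5 + 152 \left(-96\right)} = \frac{180942056}{-5 - 14592} = \frac{180942056}{-14597} = 180942056 \left(- \frac{1}{14597}\right) = - \frac{180942056}{14597}$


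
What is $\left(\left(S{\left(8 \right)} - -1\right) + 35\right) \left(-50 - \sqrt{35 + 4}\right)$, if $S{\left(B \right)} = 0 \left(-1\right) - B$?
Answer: $-1400 - 28 \sqrt{39} \approx -1574.9$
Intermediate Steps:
$S{\left(B \right)} = - B$ ($S{\left(B \right)} = 0 - B = - B$)
$\left(\left(S{\left(8 \right)} - -1\right) + 35\right) \left(-50 - \sqrt{35 + 4}\right) = \left(\left(\left(-1\right) 8 - -1\right) + 35\right) \left(-50 - \sqrt{35 + 4}\right) = \left(\left(-8 + 1\right) + 35\right) \left(-50 - \sqrt{39}\right) = \left(-7 + 35\right) \left(-50 - \sqrt{39}\right) = 28 \left(-50 - \sqrt{39}\right) = -1400 - 28 \sqrt{39}$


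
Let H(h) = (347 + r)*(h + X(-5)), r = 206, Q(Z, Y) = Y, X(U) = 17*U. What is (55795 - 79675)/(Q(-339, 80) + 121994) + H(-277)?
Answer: -12218764822/61037 ≈ -2.0019e+5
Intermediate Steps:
H(h) = -47005 + 553*h (H(h) = (347 + 206)*(h + 17*(-5)) = 553*(h - 85) = 553*(-85 + h) = -47005 + 553*h)
(55795 - 79675)/(Q(-339, 80) + 121994) + H(-277) = (55795 - 79675)/(80 + 121994) + (-47005 + 553*(-277)) = -23880/122074 + (-47005 - 153181) = -23880*1/122074 - 200186 = -11940/61037 - 200186 = -12218764822/61037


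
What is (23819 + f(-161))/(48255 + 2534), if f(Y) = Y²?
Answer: 49740/50789 ≈ 0.97935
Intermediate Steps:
(23819 + f(-161))/(48255 + 2534) = (23819 + (-161)²)/(48255 + 2534) = (23819 + 25921)/50789 = 49740*(1/50789) = 49740/50789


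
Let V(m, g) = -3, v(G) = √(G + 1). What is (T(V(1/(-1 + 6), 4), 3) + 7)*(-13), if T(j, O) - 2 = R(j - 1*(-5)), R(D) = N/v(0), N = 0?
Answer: -117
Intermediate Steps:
v(G) = √(1 + G)
R(D) = 0 (R(D) = 0/(√(1 + 0)) = 0/(√1) = 0/1 = 0*1 = 0)
T(j, O) = 2 (T(j, O) = 2 + 0 = 2)
(T(V(1/(-1 + 6), 4), 3) + 7)*(-13) = (2 + 7)*(-13) = 9*(-13) = -117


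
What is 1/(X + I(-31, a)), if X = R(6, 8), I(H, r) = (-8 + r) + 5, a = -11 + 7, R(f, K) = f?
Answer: -1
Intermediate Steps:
a = -4
I(H, r) = -3 + r
X = 6
1/(X + I(-31, a)) = 1/(6 + (-3 - 4)) = 1/(6 - 7) = 1/(-1) = -1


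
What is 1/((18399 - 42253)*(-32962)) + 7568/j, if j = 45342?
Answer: 270478790573/1620513904428 ≈ 0.16691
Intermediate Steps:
1/((18399 - 42253)*(-32962)) + 7568/j = 1/((18399 - 42253)*(-32962)) + 7568/45342 = -1/32962/(-23854) + 7568*(1/45342) = -1/23854*(-1/32962) + 344/2061 = 1/786275548 + 344/2061 = 270478790573/1620513904428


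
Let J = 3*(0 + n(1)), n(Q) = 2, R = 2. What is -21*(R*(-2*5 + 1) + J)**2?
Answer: -3024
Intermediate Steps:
J = 6 (J = 3*(0 + 2) = 3*2 = 6)
-21*(R*(-2*5 + 1) + J)**2 = -21*(2*(-2*5 + 1) + 6)**2 = -21*(2*(-10 + 1) + 6)**2 = -21*(2*(-9) + 6)**2 = -21*(-18 + 6)**2 = -21*(-12)**2 = -21*144 = -3024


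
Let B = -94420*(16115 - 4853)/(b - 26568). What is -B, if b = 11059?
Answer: -1063358040/15509 ≈ -68564.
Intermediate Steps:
B = 1063358040/15509 (B = -94420*(16115 - 4853)/(11059 - 26568) = -94420/((-15509/11262)) = -94420/((-15509*1/11262)) = -94420/(-15509/11262) = -94420*(-11262/15509) = 1063358040/15509 ≈ 68564.)
-B = -1*1063358040/15509 = -1063358040/15509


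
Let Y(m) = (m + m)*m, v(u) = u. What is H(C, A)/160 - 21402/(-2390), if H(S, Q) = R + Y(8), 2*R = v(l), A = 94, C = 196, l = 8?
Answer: 18699/1912 ≈ 9.7798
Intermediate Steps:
Y(m) = 2*m² (Y(m) = (2*m)*m = 2*m²)
R = 4 (R = (½)*8 = 4)
H(S, Q) = 132 (H(S, Q) = 4 + 2*8² = 4 + 2*64 = 4 + 128 = 132)
H(C, A)/160 - 21402/(-2390) = 132/160 - 21402/(-2390) = 132*(1/160) - 21402*(-1/2390) = 33/40 + 10701/1195 = 18699/1912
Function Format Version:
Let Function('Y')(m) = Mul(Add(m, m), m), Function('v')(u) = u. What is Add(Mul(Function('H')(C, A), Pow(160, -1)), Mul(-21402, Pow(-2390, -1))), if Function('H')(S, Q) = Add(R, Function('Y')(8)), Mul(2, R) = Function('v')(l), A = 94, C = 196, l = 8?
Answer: Rational(18699, 1912) ≈ 9.7798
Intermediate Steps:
Function('Y')(m) = Mul(2, Pow(m, 2)) (Function('Y')(m) = Mul(Mul(2, m), m) = Mul(2, Pow(m, 2)))
R = 4 (R = Mul(Rational(1, 2), 8) = 4)
Function('H')(S, Q) = 132 (Function('H')(S, Q) = Add(4, Mul(2, Pow(8, 2))) = Add(4, Mul(2, 64)) = Add(4, 128) = 132)
Add(Mul(Function('H')(C, A), Pow(160, -1)), Mul(-21402, Pow(-2390, -1))) = Add(Mul(132, Pow(160, -1)), Mul(-21402, Pow(-2390, -1))) = Add(Mul(132, Rational(1, 160)), Mul(-21402, Rational(-1, 2390))) = Add(Rational(33, 40), Rational(10701, 1195)) = Rational(18699, 1912)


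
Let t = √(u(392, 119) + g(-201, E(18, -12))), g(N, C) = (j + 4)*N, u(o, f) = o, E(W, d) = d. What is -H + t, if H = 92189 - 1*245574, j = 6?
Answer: 153385 + I*√1618 ≈ 1.5339e+5 + 40.224*I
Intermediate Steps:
g(N, C) = 10*N (g(N, C) = (6 + 4)*N = 10*N)
t = I*√1618 (t = √(392 + 10*(-201)) = √(392 - 2010) = √(-1618) = I*√1618 ≈ 40.224*I)
H = -153385 (H = 92189 - 245574 = -153385)
-H + t = -1*(-153385) + I*√1618 = 153385 + I*√1618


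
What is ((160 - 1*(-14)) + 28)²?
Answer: 40804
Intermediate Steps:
((160 - 1*(-14)) + 28)² = ((160 + 14) + 28)² = (174 + 28)² = 202² = 40804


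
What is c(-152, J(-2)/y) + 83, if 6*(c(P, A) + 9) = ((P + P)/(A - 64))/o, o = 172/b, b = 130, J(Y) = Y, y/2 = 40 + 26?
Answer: 208502/2795 ≈ 74.598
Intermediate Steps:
y = 132 (y = 2*(40 + 26) = 2*66 = 132)
o = 86/65 (o = 172/130 = 172*(1/130) = 86/65 ≈ 1.3231)
c(P, A) = -9 + 65*P/(258*(-64 + A)) (c(P, A) = -9 + (((P + P)/(A - 64))/(86/65))/6 = -9 + (((2*P)/(-64 + A))*(65/86))/6 = -9 + ((2*P/(-64 + A))*(65/86))/6 = -9 + (65*P/(43*(-64 + A)))/6 = -9 + 65*P/(258*(-64 + A)))
c(-152, J(-2)/y) + 83 = (148608 - (-4644)/132 + 65*(-152))/(258*(-64 - 2/132)) + 83 = (148608 - (-4644)/132 - 9880)/(258*(-64 - 2*1/132)) + 83 = (148608 - 2322*(-1/66) - 9880)/(258*(-64 - 1/66)) + 83 = (148608 + 387/11 - 9880)/(258*(-4225/66)) + 83 = (1/258)*(-66/4225)*(1526395/11) + 83 = -23483/2795 + 83 = 208502/2795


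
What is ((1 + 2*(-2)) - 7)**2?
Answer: 100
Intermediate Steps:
((1 + 2*(-2)) - 7)**2 = ((1 - 4) - 7)**2 = (-3 - 7)**2 = (-10)**2 = 100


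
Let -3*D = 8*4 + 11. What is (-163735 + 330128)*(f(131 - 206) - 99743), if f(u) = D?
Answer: -49796765896/3 ≈ -1.6599e+10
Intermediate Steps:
D = -43/3 (D = -(8*4 + 11)/3 = -(32 + 11)/3 = -⅓*43 = -43/3 ≈ -14.333)
f(u) = -43/3
(-163735 + 330128)*(f(131 - 206) - 99743) = (-163735 + 330128)*(-43/3 - 99743) = 166393*(-299272/3) = -49796765896/3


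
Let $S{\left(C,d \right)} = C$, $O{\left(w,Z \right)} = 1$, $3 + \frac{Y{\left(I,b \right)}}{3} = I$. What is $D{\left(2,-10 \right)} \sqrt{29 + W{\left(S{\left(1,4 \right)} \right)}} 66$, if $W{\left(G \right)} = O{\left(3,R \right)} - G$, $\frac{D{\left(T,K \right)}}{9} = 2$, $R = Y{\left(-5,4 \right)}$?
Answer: $1188 \sqrt{29} \approx 6397.6$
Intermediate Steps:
$Y{\left(I,b \right)} = -9 + 3 I$
$R = -24$ ($R = -9 + 3 \left(-5\right) = -9 - 15 = -24$)
$D{\left(T,K \right)} = 18$ ($D{\left(T,K \right)} = 9 \cdot 2 = 18$)
$W{\left(G \right)} = 1 - G$
$D{\left(2,-10 \right)} \sqrt{29 + W{\left(S{\left(1,4 \right)} \right)}} 66 = 18 \sqrt{29 + \left(1 - 1\right)} 66 = 18 \sqrt{29 + 0} \cdot 66 = 18 \sqrt{29} \cdot 66 = 1188 \sqrt{29}$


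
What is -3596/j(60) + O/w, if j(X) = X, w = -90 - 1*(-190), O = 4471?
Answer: -4567/300 ≈ -15.223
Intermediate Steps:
w = 100 (w = -90 + 190 = 100)
-3596/j(60) + O/w = -3596/60 + 4471/100 = -3596*1/60 + 4471*(1/100) = -899/15 + 4471/100 = -4567/300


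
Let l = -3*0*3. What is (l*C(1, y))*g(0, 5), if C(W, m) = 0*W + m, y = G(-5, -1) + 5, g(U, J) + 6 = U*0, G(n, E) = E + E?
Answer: 0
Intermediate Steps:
G(n, E) = 2*E
g(U, J) = -6 (g(U, J) = -6 + U*0 = -6 + 0 = -6)
y = 3 (y = 2*(-1) + 5 = -2 + 5 = 3)
C(W, m) = m (C(W, m) = 0 + m = m)
l = 0 (l = 0*3 = 0)
(l*C(1, y))*g(0, 5) = (0*3)*(-6) = 0*(-6) = 0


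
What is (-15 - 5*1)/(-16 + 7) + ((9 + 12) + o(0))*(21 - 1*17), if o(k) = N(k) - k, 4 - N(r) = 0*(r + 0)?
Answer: 920/9 ≈ 102.22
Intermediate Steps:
N(r) = 4 (N(r) = 4 - 0*(r + 0) = 4 - 0*r = 4 - 1*0 = 4 + 0 = 4)
o(k) = 4 - k
(-15 - 5*1)/(-16 + 7) + ((9 + 12) + o(0))*(21 - 1*17) = (-15 - 5*1)/(-16 + 7) + ((9 + 12) + (4 - 1*0))*(21 - 1*17) = (-15 - 5)/(-9) + (21 + (4 + 0))*(21 - 17) = -20*(-1/9) + (21 + 4)*4 = 20/9 + 25*4 = 20/9 + 100 = 920/9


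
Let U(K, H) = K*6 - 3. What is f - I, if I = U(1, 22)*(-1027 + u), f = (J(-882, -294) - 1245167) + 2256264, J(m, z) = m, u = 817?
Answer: 1010845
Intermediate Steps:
U(K, H) = -3 + 6*K (U(K, H) = 6*K - 3 = -3 + 6*K)
f = 1010215 (f = (-882 - 1245167) + 2256264 = -1246049 + 2256264 = 1010215)
I = -630 (I = (-3 + 6*1)*(-1027 + 817) = (-3 + 6)*(-210) = 3*(-210) = -630)
f - I = 1010215 - 1*(-630) = 1010215 + 630 = 1010845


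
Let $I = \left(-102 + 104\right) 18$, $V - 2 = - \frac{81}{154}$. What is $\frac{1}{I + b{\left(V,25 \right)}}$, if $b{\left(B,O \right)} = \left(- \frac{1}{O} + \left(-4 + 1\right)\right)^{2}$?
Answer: $\frac{625}{28276} \approx 0.022104$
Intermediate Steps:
$V = \frac{227}{154}$ ($V = 2 - \frac{81}{154} = \frac{227}{154} \approx 1.474$)
$b{\left(B,O \right)} = \left(-3 - \frac{1}{O}\right)^{2}$ ($b{\left(B,O \right)} = \left(- \frac{1}{O} - 3\right)^{2} = \left(-3 - \frac{1}{O}\right)^{2}$)
$I = 36$ ($I = 2 \cdot 18 = 36$)
$\frac{1}{I + b{\left(V,25 \right)}} = \frac{1}{36 + \frac{\left(1 + 3 \cdot 25\right)^{2}}{625}} = \frac{1}{36 + \frac{\left(1 + 75\right)^{2}}{625}} = \frac{1}{36 + \frac{76^{2}}{625}} = \frac{1}{36 + \frac{1}{625} \cdot 5776} = \frac{1}{36 + \frac{5776}{625}} = \frac{1}{\frac{28276}{625}} = \frac{625}{28276}$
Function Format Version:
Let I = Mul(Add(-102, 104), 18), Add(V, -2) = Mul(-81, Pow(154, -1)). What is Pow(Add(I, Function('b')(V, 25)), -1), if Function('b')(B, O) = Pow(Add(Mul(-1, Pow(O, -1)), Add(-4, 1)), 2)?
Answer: Rational(625, 28276) ≈ 0.022104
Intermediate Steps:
V = Rational(227, 154) (V = Add(2, Mul(-81, Pow(154, -1))) = Add(2, Mul(-81, Rational(1, 154))) = Add(2, Rational(-81, 154)) = Rational(227, 154) ≈ 1.4740)
Function('b')(B, O) = Pow(Add(-3, Mul(-1, Pow(O, -1))), 2) (Function('b')(B, O) = Pow(Add(Mul(-1, Pow(O, -1)), -3), 2) = Pow(Add(-3, Mul(-1, Pow(O, -1))), 2))
I = 36 (I = Mul(2, 18) = 36)
Pow(Add(I, Function('b')(V, 25)), -1) = Pow(Add(36, Mul(Pow(25, -2), Pow(Add(1, Mul(3, 25)), 2))), -1) = Pow(Add(36, Mul(Rational(1, 625), Pow(Add(1, 75), 2))), -1) = Pow(Add(36, Mul(Rational(1, 625), Pow(76, 2))), -1) = Pow(Add(36, Mul(Rational(1, 625), 5776)), -1) = Pow(Add(36, Rational(5776, 625)), -1) = Pow(Rational(28276, 625), -1) = Rational(625, 28276)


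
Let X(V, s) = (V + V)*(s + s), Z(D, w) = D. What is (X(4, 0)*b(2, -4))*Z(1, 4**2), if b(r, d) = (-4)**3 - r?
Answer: 0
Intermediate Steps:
b(r, d) = -64 - r
X(V, s) = 4*V*s (X(V, s) = (2*V)*(2*s) = 4*V*s)
(X(4, 0)*b(2, -4))*Z(1, 4**2) = ((4*4*0)*(-64 - 1*2))*1 = (0*(-64 - 2))*1 = (0*(-66))*1 = 0*1 = 0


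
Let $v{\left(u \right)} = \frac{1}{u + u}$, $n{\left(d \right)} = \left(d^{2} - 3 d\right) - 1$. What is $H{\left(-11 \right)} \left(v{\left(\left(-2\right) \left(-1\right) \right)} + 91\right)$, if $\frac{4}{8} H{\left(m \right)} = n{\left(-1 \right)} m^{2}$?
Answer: $\frac{132495}{2} \approx 66248.0$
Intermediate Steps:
$n{\left(d \right)} = -1 + d^{2} - 3 d$
$v{\left(u \right)} = \frac{1}{2 u}$
$H{\left(m \right)} = 6 m^{2}$ ($H{\left(m \right)} = 2 \left(-1 + \left(-1\right)^{2} - -3\right) m^{2} = 2 \left(-1 + 1 + 3\right) m^{2} = 2 \cdot 3 m^{2} = 6 m^{2}$)
$H{\left(-11 \right)} \left(v{\left(\left(-2\right) \left(-1\right) \right)} + 91\right) = 6 \left(-11\right)^{2} \left(\frac{1}{2 \left(\left(-2\right) \left(-1\right)\right)} + 91\right) = 6 \cdot 121 \left(\frac{1}{2 \cdot 2} + 91\right) = 726 \left(\frac{1}{2} \cdot \frac{1}{2} + 91\right) = 726 \left(\frac{1}{4} + 91\right) = 726 \cdot \frac{365}{4} = \frac{132495}{2}$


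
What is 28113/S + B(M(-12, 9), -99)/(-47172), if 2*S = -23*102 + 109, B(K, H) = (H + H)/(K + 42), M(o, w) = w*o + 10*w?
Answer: -3536365889/140698352 ≈ -25.134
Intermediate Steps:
M(o, w) = 10*w + o*w (M(o, w) = o*w + 10*w = 10*w + o*w)
B(K, H) = 2*H/(42 + K) (B(K, H) = (2*H)/(42 + K) = 2*H/(42 + K))
S = -2237/2 (S = (-23*102 + 109)/2 = (-2346 + 109)/2 = (½)*(-2237) = -2237/2 ≈ -1118.5)
28113/S + B(M(-12, 9), -99)/(-47172) = 28113/(-2237/2) + (2*(-99)/(42 + 9*(10 - 12)))/(-47172) = 28113*(-2/2237) + (2*(-99)/(42 + 9*(-2)))*(-1/47172) = -56226/2237 + (2*(-99)/(42 - 18))*(-1/47172) = -56226/2237 + (2*(-99)/24)*(-1/47172) = -56226/2237 + (2*(-99)*(1/24))*(-1/47172) = -56226/2237 - 33/4*(-1/47172) = -56226/2237 + 11/62896 = -3536365889/140698352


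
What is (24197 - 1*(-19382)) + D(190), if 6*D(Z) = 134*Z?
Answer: 143467/3 ≈ 47822.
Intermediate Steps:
D(Z) = 67*Z/3 (D(Z) = (134*Z)/6 = 67*Z/3)
(24197 - 1*(-19382)) + D(190) = (24197 - 1*(-19382)) + (67/3)*190 = (24197 + 19382) + 12730/3 = 43579 + 12730/3 = 143467/3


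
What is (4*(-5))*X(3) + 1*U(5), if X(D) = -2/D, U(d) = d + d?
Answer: 70/3 ≈ 23.333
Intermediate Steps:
U(d) = 2*d
(4*(-5))*X(3) + 1*U(5) = (4*(-5))*(-2/3) + 1*(2*5) = -(-40)/3 + 1*10 = -20*(-⅔) + 10 = 40/3 + 10 = 70/3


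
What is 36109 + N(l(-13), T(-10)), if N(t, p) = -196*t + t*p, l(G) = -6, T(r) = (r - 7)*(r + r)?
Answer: 35245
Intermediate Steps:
T(r) = 2*r*(-7 + r) (T(r) = (-7 + r)*(2*r) = 2*r*(-7 + r))
N(t, p) = -196*t + p*t
36109 + N(l(-13), T(-10)) = 36109 - 6*(-196 + 2*(-10)*(-7 - 10)) = 36109 - 6*(-196 + 2*(-10)*(-17)) = 36109 - 6*(-196 + 340) = 36109 - 6*144 = 36109 - 864 = 35245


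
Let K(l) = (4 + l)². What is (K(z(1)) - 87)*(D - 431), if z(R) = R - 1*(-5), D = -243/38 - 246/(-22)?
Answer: -2316041/418 ≈ -5540.8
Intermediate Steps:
D = 2001/418 (D = -243*1/38 - 246*(-1/22) = -243/38 + 123/11 = 2001/418 ≈ 4.7871)
z(R) = 5 + R (z(R) = R + 5 = 5 + R)
(K(z(1)) - 87)*(D - 431) = ((4 + (5 + 1))² - 87)*(2001/418 - 431) = ((4 + 6)² - 87)*(-178157/418) = (10² - 87)*(-178157/418) = (100 - 87)*(-178157/418) = 13*(-178157/418) = -2316041/418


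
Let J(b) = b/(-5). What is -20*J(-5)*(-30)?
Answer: 600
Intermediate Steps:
J(b) = -b/5 (J(b) = b*(-⅕) = -b/5)
-20*J(-5)*(-30) = -(-4)*(-5)*(-30) = -20*1*(-30) = -20*(-30) = 600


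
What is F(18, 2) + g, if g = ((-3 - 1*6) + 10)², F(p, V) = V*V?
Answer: 5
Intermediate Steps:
F(p, V) = V²
g = 1 (g = ((-3 - 6) + 10)² = (-9 + 10)² = 1² = 1)
F(18, 2) + g = 2² + 1 = 4 + 1 = 5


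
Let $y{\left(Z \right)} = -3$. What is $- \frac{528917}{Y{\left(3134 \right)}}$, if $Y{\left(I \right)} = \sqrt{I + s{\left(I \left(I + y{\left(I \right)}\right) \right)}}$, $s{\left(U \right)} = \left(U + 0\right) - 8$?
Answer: $- \frac{528917 \sqrt{3130}}{175280} \approx -168.82$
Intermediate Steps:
$s{\left(U \right)} = -8 + U$ ($s{\left(U \right)} = U - 8 = -8 + U$)
$Y{\left(I \right)} = \sqrt{-8 + I + I \left(-3 + I\right)}$ ($Y{\left(I \right)} = \sqrt{I + \left(-8 + I \left(I - 3\right)\right)} = \sqrt{I + \left(-8 + I \left(-3 + I\right)\right)} = \sqrt{-8 + I + I \left(-3 + I\right)}$)
$- \frac{528917}{Y{\left(3134 \right)}} = - \frac{528917}{\sqrt{-8 + 3134 + 3134 \left(-3 + 3134\right)}} = - \frac{528917}{\sqrt{-8 + 3134 + 3134 \cdot 3131}} = - \frac{528917}{\sqrt{-8 + 3134 + 9812554}} = - \frac{528917}{\sqrt{9815680}} = - \frac{528917}{56 \sqrt{3130}} = - 528917 \frac{\sqrt{3130}}{175280} = - \frac{528917 \sqrt{3130}}{175280}$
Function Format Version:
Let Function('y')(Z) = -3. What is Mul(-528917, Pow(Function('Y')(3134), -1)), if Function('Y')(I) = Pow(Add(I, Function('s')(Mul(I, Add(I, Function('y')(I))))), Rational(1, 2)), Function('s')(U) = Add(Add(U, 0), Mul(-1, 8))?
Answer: Mul(Rational(-528917, 175280), Pow(3130, Rational(1, 2))) ≈ -168.82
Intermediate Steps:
Function('s')(U) = Add(-8, U) (Function('s')(U) = Add(U, -8) = Add(-8, U))
Function('Y')(I) = Pow(Add(-8, I, Mul(I, Add(-3, I))), Rational(1, 2)) (Function('Y')(I) = Pow(Add(I, Add(-8, Mul(I, Add(I, -3)))), Rational(1, 2)) = Pow(Add(I, Add(-8, Mul(I, Add(-3, I)))), Rational(1, 2)) = Pow(Add(-8, I, Mul(I, Add(-3, I))), Rational(1, 2)))
Mul(-528917, Pow(Function('Y')(3134), -1)) = Mul(-528917, Pow(Pow(Add(-8, 3134, Mul(3134, Add(-3, 3134))), Rational(1, 2)), -1)) = Mul(-528917, Pow(Pow(Add(-8, 3134, Mul(3134, 3131)), Rational(1, 2)), -1)) = Mul(-528917, Pow(Pow(Add(-8, 3134, 9812554), Rational(1, 2)), -1)) = Mul(-528917, Pow(Pow(9815680, Rational(1, 2)), -1)) = Mul(-528917, Pow(Mul(56, Pow(3130, Rational(1, 2))), -1)) = Mul(-528917, Mul(Rational(1, 175280), Pow(3130, Rational(1, 2)))) = Mul(Rational(-528917, 175280), Pow(3130, Rational(1, 2)))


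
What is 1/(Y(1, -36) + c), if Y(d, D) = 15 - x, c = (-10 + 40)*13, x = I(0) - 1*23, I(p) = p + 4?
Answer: 1/424 ≈ 0.0023585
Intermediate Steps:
I(p) = 4 + p
x = -19 (x = (4 + 0) - 1*23 = 4 - 23 = -19)
c = 390 (c = 30*13 = 390)
Y(d, D) = 34 (Y(d, D) = 15 - 1*(-19) = 15 + 19 = 34)
1/(Y(1, -36) + c) = 1/(34 + 390) = 1/424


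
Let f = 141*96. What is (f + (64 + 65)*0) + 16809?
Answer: 30345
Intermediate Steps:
f = 13536
(f + (64 + 65)*0) + 16809 = (13536 + (64 + 65)*0) + 16809 = (13536 + 129*0) + 16809 = (13536 + 0) + 16809 = 13536 + 16809 = 30345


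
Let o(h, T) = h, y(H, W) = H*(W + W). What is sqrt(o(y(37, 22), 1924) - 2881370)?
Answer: I*sqrt(2879742) ≈ 1697.0*I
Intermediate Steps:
y(H, W) = 2*H*W (y(H, W) = H*(2*W) = 2*H*W)
sqrt(o(y(37, 22), 1924) - 2881370) = sqrt(2*37*22 - 2881370) = sqrt(1628 - 2881370) = sqrt(-2879742) = I*sqrt(2879742)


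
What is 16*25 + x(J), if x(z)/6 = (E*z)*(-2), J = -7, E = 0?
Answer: 400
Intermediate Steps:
x(z) = 0 (x(z) = 6*((0*z)*(-2)) = 6*(0*(-2)) = 6*0 = 0)
16*25 + x(J) = 16*25 + 0 = 400 + 0 = 400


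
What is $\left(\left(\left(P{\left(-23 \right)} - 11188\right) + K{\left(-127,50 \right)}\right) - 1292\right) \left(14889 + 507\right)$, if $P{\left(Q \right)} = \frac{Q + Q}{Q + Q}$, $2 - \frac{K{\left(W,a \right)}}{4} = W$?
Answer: $-184182348$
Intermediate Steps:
$K{\left(W,a \right)} = 8 - 4 W$
$P{\left(Q \right)} = 1$ ($P{\left(Q \right)} = \frac{2 Q}{2 Q} = 2 Q \frac{1}{2 Q} = 1$)
$\left(\left(\left(P{\left(-23 \right)} - 11188\right) + K{\left(-127,50 \right)}\right) - 1292\right) \left(14889 + 507\right) = \left(\left(\left(1 - 11188\right) + \left(8 - -508\right)\right) - 1292\right) \left(14889 + 507\right) = \left(\left(-11187 + \left(8 + 508\right)\right) - 1292\right) 15396 = \left(\left(-11187 + 516\right) - 1292\right) 15396 = \left(-10671 - 1292\right) 15396 = \left(-11963\right) 15396 = -184182348$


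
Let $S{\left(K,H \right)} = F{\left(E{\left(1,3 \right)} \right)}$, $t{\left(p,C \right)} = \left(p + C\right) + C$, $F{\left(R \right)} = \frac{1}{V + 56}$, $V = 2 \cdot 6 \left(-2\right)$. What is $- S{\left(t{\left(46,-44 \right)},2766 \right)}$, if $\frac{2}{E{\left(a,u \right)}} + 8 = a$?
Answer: $- \frac{1}{32} \approx -0.03125$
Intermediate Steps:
$V = -24$ ($V = 12 \left(-2\right) = -24$)
$E{\left(a,u \right)} = \frac{2}{-8 + a}$
$F{\left(R \right)} = \frac{1}{32}$ ($F{\left(R \right)} = \frac{1}{-24 + 56} = \frac{1}{32}$)
$t{\left(p,C \right)} = p + 2 C$ ($t{\left(p,C \right)} = \left(C + p\right) + C = p + 2 C$)
$S{\left(K,H \right)} = \frac{1}{32}$
$- S{\left(t{\left(46,-44 \right)},2766 \right)} = \left(-1\right) \frac{1}{32} = - \frac{1}{32}$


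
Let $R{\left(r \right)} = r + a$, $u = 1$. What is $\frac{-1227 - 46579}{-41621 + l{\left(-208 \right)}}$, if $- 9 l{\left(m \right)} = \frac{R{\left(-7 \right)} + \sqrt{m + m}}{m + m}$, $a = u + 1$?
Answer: $\frac{3099018025115584}{2698076253231473} + \frac{79549184 i \sqrt{26}}{2698076253231473} \approx 1.1486 + 1.5034 \cdot 10^{-7} i$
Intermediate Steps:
$a = 2$ ($a = 1 + 1 = 2$)
$R{\left(r \right)} = 2 + r$ ($R{\left(r \right)} = r + 2 = 2 + r$)
$l{\left(m \right)} = - \frac{-5 + \sqrt{2} \sqrt{m}}{18 m}$ ($l{\left(m \right)} = - \frac{\left(\left(2 - 7\right) + \sqrt{m + m}\right) \frac{1}{m + m}}{9} = - \frac{\left(-5 + \sqrt{2 m}\right) \frac{1}{2 m}}{9} = - \frac{\left(-5 + \sqrt{2} \sqrt{m}\right) \frac{1}{2 m}}{9} = - \frac{\frac{1}{2} \frac{1}{m} \left(-5 + \sqrt{2} \sqrt{m}\right)}{9} = - \frac{-5 + \sqrt{2} \sqrt{m}}{18 m}$)
$\frac{-1227 - 46579}{-41621 + l{\left(-208 \right)}} = \frac{-1227 - 46579}{-41621 + \left(\frac{5}{18 \left(-208\right)} - \frac{\sqrt{2}}{18 \cdot 4 i \sqrt{13}}\right)} = - \frac{47806}{-41621 + \left(\frac{5}{18} \left(- \frac{1}{208}\right) - \frac{\sqrt{2} \left(- \frac{i \sqrt{13}}{52}\right)}{18}\right)} = - \frac{47806}{-41621 - \left(\frac{5}{3744} - \frac{i \sqrt{26}}{936}\right)} = - \frac{47806}{- \frac{155829029}{3744} + \frac{i \sqrt{26}}{936}}$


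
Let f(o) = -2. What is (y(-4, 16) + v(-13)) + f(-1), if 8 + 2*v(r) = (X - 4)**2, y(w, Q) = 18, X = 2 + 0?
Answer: 14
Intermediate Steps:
X = 2
v(r) = -2 (v(r) = -4 + (2 - 4)**2/2 = -4 + (1/2)*(-2)**2 = -4 + (1/2)*4 = -4 + 2 = -2)
(y(-4, 16) + v(-13)) + f(-1) = (18 - 2) - 2 = 16 - 2 = 14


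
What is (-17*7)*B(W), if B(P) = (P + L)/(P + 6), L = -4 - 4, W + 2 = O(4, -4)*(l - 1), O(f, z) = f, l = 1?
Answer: 595/2 ≈ 297.50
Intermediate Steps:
W = -2 (W = -2 + 4*(1 - 1) = -2 + 4*0 = -2 + 0 = -2)
L = -8
B(P) = (-8 + P)/(6 + P) (B(P) = (P - 8)/(P + 6) = (-8 + P)/(6 + P))
(-17*7)*B(W) = (-17*7)*((-8 - 2)/(6 - 2)) = -119*(-10)/4 = -119*(-5/2) = 595/2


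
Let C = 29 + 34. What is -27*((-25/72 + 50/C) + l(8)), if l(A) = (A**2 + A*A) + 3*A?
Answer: -230499/56 ≈ -4116.1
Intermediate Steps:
C = 63
l(A) = 2*A**2 + 3*A (l(A) = (A**2 + A**2) + 3*A = 2*A**2 + 3*A)
-27*((-25/72 + 50/C) + l(8)) = -27*((-25/72 + 50/63) + 8*(3 + 2*8)) = -27*((-25*1/72 + 50*(1/63)) + 8*(3 + 16)) = -27*((-25/72 + 50/63) + 8*19) = -27*(25/56 + 152) = -27*8537/56 = -230499/56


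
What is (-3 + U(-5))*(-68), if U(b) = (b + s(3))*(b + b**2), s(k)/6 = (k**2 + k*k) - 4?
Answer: -107236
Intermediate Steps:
s(k) = -24 + 12*k**2 (s(k) = 6*((k**2 + k*k) - 4) = 6*((k**2 + k**2) - 4) = 6*(2*k**2 - 4) = 6*(-4 + 2*k**2) = -24 + 12*k**2)
U(b) = (84 + b)*(b + b**2) (U(b) = (b + (-24 + 12*3**2))*(b + b**2) = (b + (-24 + 12*9))*(b + b**2) = (b + (-24 + 108))*(b + b**2) = (b + 84)*(b + b**2) = (84 + b)*(b + b**2))
(-3 + U(-5))*(-68) = (-3 - 5*(84 + (-5)**2 + 85*(-5)))*(-68) = (-3 - 5*(84 + 25 - 425))*(-68) = (-3 - 5*(-316))*(-68) = (-3 + 1580)*(-68) = 1577*(-68) = -107236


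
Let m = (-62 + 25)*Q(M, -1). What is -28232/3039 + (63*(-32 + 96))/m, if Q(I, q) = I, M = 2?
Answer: -7171208/112443 ≈ -63.776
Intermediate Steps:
m = -74 (m = (-62 + 25)*2 = -37*2 = -74)
-28232/3039 + (63*(-32 + 96))/m = -28232/3039 + (63*(-32 + 96))/(-74) = -28232*1/3039 + (63*64)*(-1/74) = -28232/3039 + 4032*(-1/74) = -28232/3039 - 2016/37 = -7171208/112443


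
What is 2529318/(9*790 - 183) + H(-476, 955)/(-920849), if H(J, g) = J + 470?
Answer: 776373330848/2126240341 ≈ 365.14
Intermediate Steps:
H(J, g) = 470 + J
2529318/(9*790 - 183) + H(-476, 955)/(-920849) = 2529318/(9*790 - 183) + (470 - 476)/(-920849) = 2529318/(7110 - 183) - 6*(-1/920849) = 2529318/6927 + 6/920849 = 2529318*(1/6927) + 6/920849 = 843106/2309 + 6/920849 = 776373330848/2126240341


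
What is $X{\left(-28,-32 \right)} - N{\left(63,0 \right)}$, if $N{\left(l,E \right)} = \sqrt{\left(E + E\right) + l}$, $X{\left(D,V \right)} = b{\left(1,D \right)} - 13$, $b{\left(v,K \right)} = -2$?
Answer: $-15 - 3 \sqrt{7} \approx -22.937$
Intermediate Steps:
$X{\left(D,V \right)} = -15$ ($X{\left(D,V \right)} = -2 - 13 = -15$)
$N{\left(l,E \right)} = \sqrt{l + 2 E}$ ($N{\left(l,E \right)} = \sqrt{2 E + l} = \sqrt{l + 2 E}$)
$X{\left(-28,-32 \right)} - N{\left(63,0 \right)} = -15 - \sqrt{63 + 2 \cdot 0} = -15 - \sqrt{63 + 0} = -15 - \sqrt{63} = -15 - 3 \sqrt{7}$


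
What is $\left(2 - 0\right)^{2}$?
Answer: $4$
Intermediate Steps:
$\left(2 - 0\right)^{2} = \left(2 + 0\right)^{2} = 2^{2} = 4$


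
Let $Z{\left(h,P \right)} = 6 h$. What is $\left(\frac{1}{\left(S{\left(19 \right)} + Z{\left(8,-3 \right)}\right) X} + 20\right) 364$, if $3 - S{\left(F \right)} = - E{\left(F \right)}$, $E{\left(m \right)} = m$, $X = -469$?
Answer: $\frac{17071574}{2345} \approx 7280.0$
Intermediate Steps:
$S{\left(F \right)} = 3 + F$ ($S{\left(F \right)} = 3 - - F = 3 + F$)
$\left(\frac{1}{\left(S{\left(19 \right)} + Z{\left(8,-3 \right)}\right) X} + 20\right) 364 = \left(\frac{1}{\left(\left(3 + 19\right) + 6 \cdot 8\right) \left(-469\right)} + 20\right) 364 = \left(\frac{1}{22 + 48} \left(- \frac{1}{469}\right) + 20\right) 364 = \left(\frac{1}{70} \left(- \frac{1}{469}\right) + 20\right) 364 = \left(- \frac{1}{32830} + 20\right) 364 = \frac{656599}{32830} \cdot 364 = \frac{17071574}{2345}$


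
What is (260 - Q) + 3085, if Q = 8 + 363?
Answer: 2974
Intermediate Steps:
Q = 371
(260 - Q) + 3085 = (260 - 1*371) + 3085 = (260 - 371) + 3085 = -111 + 3085 = 2974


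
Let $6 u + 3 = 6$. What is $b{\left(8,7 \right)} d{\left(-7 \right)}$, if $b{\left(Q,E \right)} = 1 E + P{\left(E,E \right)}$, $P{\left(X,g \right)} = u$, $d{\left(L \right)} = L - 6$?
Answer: $- \frac{195}{2} \approx -97.5$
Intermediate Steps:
$d{\left(L \right)} = -6 + L$
$u = \frac{1}{2}$ ($u = - \frac{1}{2} + \frac{1}{6} \cdot 6 = - \frac{1}{2} + 1 = \frac{1}{2} \approx 0.5$)
$P{\left(X,g \right)} = \frac{1}{2}$
$b{\left(Q,E \right)} = \frac{1}{2} + E$ ($b{\left(Q,E \right)} = 1 E + \frac{1}{2} = E + \frac{1}{2} = \frac{1}{2} + E$)
$b{\left(8,7 \right)} d{\left(-7 \right)} = \left(\frac{1}{2} + 7\right) \left(-6 - 7\right) = \frac{15}{2} \left(-13\right) = - \frac{195}{2}$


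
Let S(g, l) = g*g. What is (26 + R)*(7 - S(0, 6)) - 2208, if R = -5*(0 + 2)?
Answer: -2096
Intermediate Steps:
S(g, l) = g²
R = -10 (R = -5*2 = -10)
(26 + R)*(7 - S(0, 6)) - 2208 = (26 - 10)*(7 - 1*0²) - 2208 = 16*(7 - 1*0) - 2208 = 16*(7 + 0) - 2208 = 16*7 - 2208 = 112 - 2208 = -2096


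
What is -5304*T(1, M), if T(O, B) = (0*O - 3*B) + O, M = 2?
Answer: 26520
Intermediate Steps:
T(O, B) = O - 3*B (T(O, B) = (0 - 3*B) + O = -3*B + O = O - 3*B)
-5304*T(1, M) = -5304*(1 - 3*2) = -5304*(1 - 6) = -5304*(-5) = 26520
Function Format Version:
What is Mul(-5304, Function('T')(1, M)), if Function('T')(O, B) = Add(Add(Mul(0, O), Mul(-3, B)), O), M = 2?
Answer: 26520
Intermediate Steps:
Function('T')(O, B) = Add(O, Mul(-3, B)) (Function('T')(O, B) = Add(Add(0, Mul(-3, B)), O) = Add(Mul(-3, B), O) = Add(O, Mul(-3, B)))
Mul(-5304, Function('T')(1, M)) = Mul(-5304, Add(1, Mul(-3, 2))) = Mul(-5304, Add(1, -6)) = Mul(-5304, -5) = 26520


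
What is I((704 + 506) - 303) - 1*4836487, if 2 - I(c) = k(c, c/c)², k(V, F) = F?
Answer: -4836486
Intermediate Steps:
I(c) = 1 (I(c) = 2 - (c/c)² = 2 - 1*1² = 2 - 1*1 = 2 - 1 = 1)
I((704 + 506) - 303) - 1*4836487 = 1 - 1*4836487 = 1 - 4836487 = -4836486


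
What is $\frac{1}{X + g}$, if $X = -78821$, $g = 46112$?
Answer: $- \frac{1}{32709} \approx -3.0573 \cdot 10^{-5}$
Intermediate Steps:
$\frac{1}{X + g} = \frac{1}{-78821 + 46112} = \frac{1}{-32709} = - \frac{1}{32709}$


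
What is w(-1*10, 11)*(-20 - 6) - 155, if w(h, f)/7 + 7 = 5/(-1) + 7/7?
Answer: 1847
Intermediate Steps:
w(h, f) = -77 (w(h, f) = -49 + 7*(5/(-1) + 7/7) = -49 + 7*(5*(-1) + 7*(1/7)) = -49 + 7*(-5 + 1) = -49 + 7*(-4) = -49 - 28 = -77)
w(-1*10, 11)*(-20 - 6) - 155 = -77*(-20 - 6) - 155 = -77*(-26) - 155 = 2002 - 155 = 1847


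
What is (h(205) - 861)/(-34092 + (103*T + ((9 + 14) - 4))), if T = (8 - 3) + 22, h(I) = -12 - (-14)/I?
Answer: 178951/6414860 ≈ 0.027896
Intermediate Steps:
h(I) = -12 + 14/I
T = 27 (T = 5 + 22 = 27)
(h(205) - 861)/(-34092 + (103*T + ((9 + 14) - 4))) = ((-12 + 14/205) - 861)/(-34092 + (103*27 + ((9 + 14) - 4))) = ((-12 + 14*(1/205)) - 861)/(-34092 + (2781 + (23 - 4))) = ((-12 + 14/205) - 861)/(-34092 + (2781 + 19)) = (-2446/205 - 861)/(-34092 + 2800) = -178951/205/(-31292) = -178951/205*(-1/31292) = 178951/6414860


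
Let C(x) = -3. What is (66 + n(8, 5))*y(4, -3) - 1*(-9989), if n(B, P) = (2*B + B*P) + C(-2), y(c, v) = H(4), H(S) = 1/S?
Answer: 40075/4 ≈ 10019.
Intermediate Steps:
H(S) = 1/S
y(c, v) = ¼ (y(c, v) = 1/4 = ¼)
n(B, P) = -3 + 2*B + B*P (n(B, P) = (2*B + B*P) - 3 = -3 + 2*B + B*P)
(66 + n(8, 5))*y(4, -3) - 1*(-9989) = (66 + (-3 + 2*8 + 8*5))*(¼) - 1*(-9989) = (66 + (-3 + 16 + 40))*(¼) + 9989 = (66 + 53)*(¼) + 9989 = 119*(¼) + 9989 = 119/4 + 9989 = 40075/4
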